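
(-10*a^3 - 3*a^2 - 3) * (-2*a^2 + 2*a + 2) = 20*a^5 - 14*a^4 - 26*a^3 - 6*a - 6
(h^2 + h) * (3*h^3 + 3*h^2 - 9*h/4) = 3*h^5 + 6*h^4 + 3*h^3/4 - 9*h^2/4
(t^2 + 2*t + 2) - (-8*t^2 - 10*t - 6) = 9*t^2 + 12*t + 8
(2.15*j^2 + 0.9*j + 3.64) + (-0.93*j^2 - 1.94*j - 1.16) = 1.22*j^2 - 1.04*j + 2.48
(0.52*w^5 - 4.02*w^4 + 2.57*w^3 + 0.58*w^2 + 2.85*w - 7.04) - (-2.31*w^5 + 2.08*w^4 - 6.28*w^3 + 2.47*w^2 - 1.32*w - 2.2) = 2.83*w^5 - 6.1*w^4 + 8.85*w^3 - 1.89*w^2 + 4.17*w - 4.84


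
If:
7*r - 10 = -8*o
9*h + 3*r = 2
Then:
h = 2/9 - r/3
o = 5/4 - 7*r/8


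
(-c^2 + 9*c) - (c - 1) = -c^2 + 8*c + 1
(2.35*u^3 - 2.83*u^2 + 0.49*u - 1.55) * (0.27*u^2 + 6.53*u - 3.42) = 0.6345*u^5 + 14.5814*u^4 - 26.3846*u^3 + 12.4598*u^2 - 11.7973*u + 5.301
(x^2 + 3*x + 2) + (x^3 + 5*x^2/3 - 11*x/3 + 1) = x^3 + 8*x^2/3 - 2*x/3 + 3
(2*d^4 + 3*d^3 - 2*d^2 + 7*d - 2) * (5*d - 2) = 10*d^5 + 11*d^4 - 16*d^3 + 39*d^2 - 24*d + 4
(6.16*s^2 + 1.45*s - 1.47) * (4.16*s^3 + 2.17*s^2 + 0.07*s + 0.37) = 25.6256*s^5 + 19.3992*s^4 - 2.5375*s^3 - 0.8092*s^2 + 0.4336*s - 0.5439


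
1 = 1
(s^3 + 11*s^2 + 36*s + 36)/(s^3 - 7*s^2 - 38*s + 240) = (s^2 + 5*s + 6)/(s^2 - 13*s + 40)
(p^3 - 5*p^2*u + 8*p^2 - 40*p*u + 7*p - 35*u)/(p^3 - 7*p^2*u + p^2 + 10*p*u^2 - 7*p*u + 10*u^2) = (p + 7)/(p - 2*u)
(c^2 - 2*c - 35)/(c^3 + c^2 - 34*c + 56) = (c^2 - 2*c - 35)/(c^3 + c^2 - 34*c + 56)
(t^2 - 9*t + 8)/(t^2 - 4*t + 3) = (t - 8)/(t - 3)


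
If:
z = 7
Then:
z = 7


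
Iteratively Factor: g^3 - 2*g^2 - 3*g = (g)*(g^2 - 2*g - 3) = g*(g - 3)*(g + 1)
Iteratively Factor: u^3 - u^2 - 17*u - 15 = (u + 3)*(u^2 - 4*u - 5) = (u - 5)*(u + 3)*(u + 1)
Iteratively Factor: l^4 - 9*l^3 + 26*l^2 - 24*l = (l - 2)*(l^3 - 7*l^2 + 12*l) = (l - 4)*(l - 2)*(l^2 - 3*l) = l*(l - 4)*(l - 2)*(l - 3)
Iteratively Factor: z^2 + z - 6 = (z + 3)*(z - 2)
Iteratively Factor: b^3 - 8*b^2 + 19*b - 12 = (b - 1)*(b^2 - 7*b + 12) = (b - 3)*(b - 1)*(b - 4)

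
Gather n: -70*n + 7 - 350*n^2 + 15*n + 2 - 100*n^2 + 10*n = -450*n^2 - 45*n + 9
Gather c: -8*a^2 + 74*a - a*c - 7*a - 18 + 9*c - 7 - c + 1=-8*a^2 + 67*a + c*(8 - a) - 24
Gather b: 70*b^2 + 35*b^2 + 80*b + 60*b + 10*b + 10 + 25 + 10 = 105*b^2 + 150*b + 45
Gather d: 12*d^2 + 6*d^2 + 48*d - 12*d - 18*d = 18*d^2 + 18*d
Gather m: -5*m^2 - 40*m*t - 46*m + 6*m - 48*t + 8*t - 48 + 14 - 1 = -5*m^2 + m*(-40*t - 40) - 40*t - 35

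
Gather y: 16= 16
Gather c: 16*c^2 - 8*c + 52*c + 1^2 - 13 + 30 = 16*c^2 + 44*c + 18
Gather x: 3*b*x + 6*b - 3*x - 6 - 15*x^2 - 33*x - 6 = 6*b - 15*x^2 + x*(3*b - 36) - 12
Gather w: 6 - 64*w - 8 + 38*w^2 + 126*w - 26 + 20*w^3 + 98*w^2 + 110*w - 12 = 20*w^3 + 136*w^2 + 172*w - 40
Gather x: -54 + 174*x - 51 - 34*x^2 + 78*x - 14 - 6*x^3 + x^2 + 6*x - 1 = -6*x^3 - 33*x^2 + 258*x - 120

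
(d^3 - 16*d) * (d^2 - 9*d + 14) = d^5 - 9*d^4 - 2*d^3 + 144*d^2 - 224*d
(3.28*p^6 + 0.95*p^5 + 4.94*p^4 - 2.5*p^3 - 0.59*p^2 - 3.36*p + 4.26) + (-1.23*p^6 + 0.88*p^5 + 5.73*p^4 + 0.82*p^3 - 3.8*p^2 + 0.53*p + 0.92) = 2.05*p^6 + 1.83*p^5 + 10.67*p^4 - 1.68*p^3 - 4.39*p^2 - 2.83*p + 5.18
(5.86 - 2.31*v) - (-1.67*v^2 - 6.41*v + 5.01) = 1.67*v^2 + 4.1*v + 0.850000000000001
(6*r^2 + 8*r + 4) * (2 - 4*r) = -24*r^3 - 20*r^2 + 8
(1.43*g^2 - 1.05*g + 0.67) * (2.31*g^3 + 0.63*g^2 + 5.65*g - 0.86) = 3.3033*g^5 - 1.5246*g^4 + 8.9657*g^3 - 6.7402*g^2 + 4.6885*g - 0.5762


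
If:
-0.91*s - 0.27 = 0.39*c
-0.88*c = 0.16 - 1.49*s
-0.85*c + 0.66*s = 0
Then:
No Solution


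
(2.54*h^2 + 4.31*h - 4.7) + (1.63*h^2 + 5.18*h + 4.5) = 4.17*h^2 + 9.49*h - 0.2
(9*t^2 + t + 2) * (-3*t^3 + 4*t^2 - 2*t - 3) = -27*t^5 + 33*t^4 - 20*t^3 - 21*t^2 - 7*t - 6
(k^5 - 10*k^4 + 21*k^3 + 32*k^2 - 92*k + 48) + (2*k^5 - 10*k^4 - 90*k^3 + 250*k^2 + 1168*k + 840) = 3*k^5 - 20*k^4 - 69*k^3 + 282*k^2 + 1076*k + 888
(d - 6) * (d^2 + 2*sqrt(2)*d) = d^3 - 6*d^2 + 2*sqrt(2)*d^2 - 12*sqrt(2)*d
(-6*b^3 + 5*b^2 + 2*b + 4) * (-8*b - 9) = 48*b^4 + 14*b^3 - 61*b^2 - 50*b - 36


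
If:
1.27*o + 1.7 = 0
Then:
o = -1.34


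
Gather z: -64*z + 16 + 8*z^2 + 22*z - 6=8*z^2 - 42*z + 10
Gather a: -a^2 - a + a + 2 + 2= 4 - a^2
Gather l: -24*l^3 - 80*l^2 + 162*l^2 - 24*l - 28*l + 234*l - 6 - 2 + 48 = -24*l^3 + 82*l^2 + 182*l + 40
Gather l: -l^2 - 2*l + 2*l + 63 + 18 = 81 - l^2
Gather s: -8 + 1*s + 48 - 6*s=40 - 5*s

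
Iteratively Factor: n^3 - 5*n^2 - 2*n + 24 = (n - 4)*(n^2 - n - 6) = (n - 4)*(n - 3)*(n + 2)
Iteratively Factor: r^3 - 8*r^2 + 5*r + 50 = (r + 2)*(r^2 - 10*r + 25) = (r - 5)*(r + 2)*(r - 5)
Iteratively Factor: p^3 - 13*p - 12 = (p - 4)*(p^2 + 4*p + 3) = (p - 4)*(p + 3)*(p + 1)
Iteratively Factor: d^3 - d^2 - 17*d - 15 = (d + 3)*(d^2 - 4*d - 5) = (d + 1)*(d + 3)*(d - 5)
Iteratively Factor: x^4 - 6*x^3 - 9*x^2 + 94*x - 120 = (x - 3)*(x^3 - 3*x^2 - 18*x + 40) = (x - 3)*(x + 4)*(x^2 - 7*x + 10) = (x - 5)*(x - 3)*(x + 4)*(x - 2)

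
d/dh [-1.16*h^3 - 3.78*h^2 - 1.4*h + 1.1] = -3.48*h^2 - 7.56*h - 1.4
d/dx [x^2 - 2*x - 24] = 2*x - 2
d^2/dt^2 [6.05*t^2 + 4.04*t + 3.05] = 12.1000000000000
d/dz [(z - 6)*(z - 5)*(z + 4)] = 3*z^2 - 14*z - 14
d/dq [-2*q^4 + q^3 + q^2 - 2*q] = -8*q^3 + 3*q^2 + 2*q - 2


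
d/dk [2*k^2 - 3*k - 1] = 4*k - 3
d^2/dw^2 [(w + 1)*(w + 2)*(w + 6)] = 6*w + 18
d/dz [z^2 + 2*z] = 2*z + 2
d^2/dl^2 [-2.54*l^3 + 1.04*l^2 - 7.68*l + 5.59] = 2.08 - 15.24*l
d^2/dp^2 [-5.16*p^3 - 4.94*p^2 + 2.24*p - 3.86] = -30.96*p - 9.88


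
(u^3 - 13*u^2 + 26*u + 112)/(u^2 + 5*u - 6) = (u^3 - 13*u^2 + 26*u + 112)/(u^2 + 5*u - 6)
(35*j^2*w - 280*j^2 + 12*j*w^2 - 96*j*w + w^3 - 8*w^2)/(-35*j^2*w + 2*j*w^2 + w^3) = (5*j*w - 40*j + w^2 - 8*w)/(w*(-5*j + w))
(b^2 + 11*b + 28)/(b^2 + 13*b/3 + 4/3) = 3*(b + 7)/(3*b + 1)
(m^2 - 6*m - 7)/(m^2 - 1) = (m - 7)/(m - 1)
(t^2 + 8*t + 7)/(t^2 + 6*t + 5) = (t + 7)/(t + 5)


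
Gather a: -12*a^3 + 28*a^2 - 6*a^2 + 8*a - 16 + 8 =-12*a^3 + 22*a^2 + 8*a - 8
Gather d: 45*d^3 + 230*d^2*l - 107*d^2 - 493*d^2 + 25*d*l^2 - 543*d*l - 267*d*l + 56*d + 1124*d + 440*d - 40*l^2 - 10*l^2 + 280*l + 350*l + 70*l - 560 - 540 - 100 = 45*d^3 + d^2*(230*l - 600) + d*(25*l^2 - 810*l + 1620) - 50*l^2 + 700*l - 1200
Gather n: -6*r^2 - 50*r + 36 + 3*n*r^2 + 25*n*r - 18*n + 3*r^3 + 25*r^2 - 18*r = n*(3*r^2 + 25*r - 18) + 3*r^3 + 19*r^2 - 68*r + 36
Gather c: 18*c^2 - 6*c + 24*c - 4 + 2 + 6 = 18*c^2 + 18*c + 4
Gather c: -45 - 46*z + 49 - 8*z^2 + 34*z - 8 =-8*z^2 - 12*z - 4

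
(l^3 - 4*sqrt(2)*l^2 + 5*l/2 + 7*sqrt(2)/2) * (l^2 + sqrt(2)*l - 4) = l^5 - 3*sqrt(2)*l^4 - 19*l^3/2 + 22*sqrt(2)*l^2 - 3*l - 14*sqrt(2)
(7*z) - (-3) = 7*z + 3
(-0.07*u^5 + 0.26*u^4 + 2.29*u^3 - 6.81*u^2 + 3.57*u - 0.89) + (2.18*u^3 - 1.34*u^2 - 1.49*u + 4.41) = -0.07*u^5 + 0.26*u^4 + 4.47*u^3 - 8.15*u^2 + 2.08*u + 3.52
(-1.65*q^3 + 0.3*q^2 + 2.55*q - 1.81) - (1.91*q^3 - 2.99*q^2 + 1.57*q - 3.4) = -3.56*q^3 + 3.29*q^2 + 0.98*q + 1.59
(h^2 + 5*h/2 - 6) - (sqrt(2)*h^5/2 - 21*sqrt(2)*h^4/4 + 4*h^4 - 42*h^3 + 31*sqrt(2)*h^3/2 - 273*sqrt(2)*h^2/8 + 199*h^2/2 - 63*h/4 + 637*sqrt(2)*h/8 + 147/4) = -sqrt(2)*h^5/2 - 4*h^4 + 21*sqrt(2)*h^4/4 - 31*sqrt(2)*h^3/2 + 42*h^3 - 197*h^2/2 + 273*sqrt(2)*h^2/8 - 637*sqrt(2)*h/8 + 73*h/4 - 171/4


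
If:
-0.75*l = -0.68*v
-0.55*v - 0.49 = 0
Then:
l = -0.81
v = -0.89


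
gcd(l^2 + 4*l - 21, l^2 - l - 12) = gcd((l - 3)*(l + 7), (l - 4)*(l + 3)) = 1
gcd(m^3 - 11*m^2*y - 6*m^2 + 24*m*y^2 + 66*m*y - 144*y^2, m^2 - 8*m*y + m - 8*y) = -m + 8*y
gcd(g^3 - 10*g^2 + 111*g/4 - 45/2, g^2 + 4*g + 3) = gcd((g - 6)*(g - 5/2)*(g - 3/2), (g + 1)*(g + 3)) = 1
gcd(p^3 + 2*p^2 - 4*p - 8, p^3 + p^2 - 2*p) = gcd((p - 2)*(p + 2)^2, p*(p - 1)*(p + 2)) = p + 2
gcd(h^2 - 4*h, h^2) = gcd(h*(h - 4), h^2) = h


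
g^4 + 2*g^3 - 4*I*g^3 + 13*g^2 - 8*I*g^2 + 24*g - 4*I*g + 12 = (g - 6*I)*(g + 2*I)*(-I*g - I)*(I*g + I)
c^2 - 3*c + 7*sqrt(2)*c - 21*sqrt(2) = (c - 3)*(c + 7*sqrt(2))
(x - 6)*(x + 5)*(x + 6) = x^3 + 5*x^2 - 36*x - 180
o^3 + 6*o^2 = o^2*(o + 6)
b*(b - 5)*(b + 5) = b^3 - 25*b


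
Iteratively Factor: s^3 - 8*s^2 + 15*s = (s - 3)*(s^2 - 5*s) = s*(s - 3)*(s - 5)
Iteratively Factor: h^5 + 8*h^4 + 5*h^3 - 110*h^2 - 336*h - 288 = (h + 3)*(h^4 + 5*h^3 - 10*h^2 - 80*h - 96) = (h + 2)*(h + 3)*(h^3 + 3*h^2 - 16*h - 48) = (h + 2)*(h + 3)^2*(h^2 - 16) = (h - 4)*(h + 2)*(h + 3)^2*(h + 4)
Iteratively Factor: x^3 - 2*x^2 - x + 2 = (x - 2)*(x^2 - 1) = (x - 2)*(x - 1)*(x + 1)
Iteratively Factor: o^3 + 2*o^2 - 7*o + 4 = (o - 1)*(o^2 + 3*o - 4) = (o - 1)^2*(o + 4)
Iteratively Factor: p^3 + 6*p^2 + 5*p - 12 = (p - 1)*(p^2 + 7*p + 12) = (p - 1)*(p + 3)*(p + 4)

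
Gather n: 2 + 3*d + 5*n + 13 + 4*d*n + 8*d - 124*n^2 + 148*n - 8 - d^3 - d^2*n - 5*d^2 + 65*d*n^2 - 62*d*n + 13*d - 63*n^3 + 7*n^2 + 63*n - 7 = -d^3 - 5*d^2 + 24*d - 63*n^3 + n^2*(65*d - 117) + n*(-d^2 - 58*d + 216)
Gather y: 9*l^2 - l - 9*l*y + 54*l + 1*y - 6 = 9*l^2 + 53*l + y*(1 - 9*l) - 6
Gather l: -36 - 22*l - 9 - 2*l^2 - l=-2*l^2 - 23*l - 45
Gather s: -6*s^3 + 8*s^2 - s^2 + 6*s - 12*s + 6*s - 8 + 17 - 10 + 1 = -6*s^3 + 7*s^2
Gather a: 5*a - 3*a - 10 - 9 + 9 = 2*a - 10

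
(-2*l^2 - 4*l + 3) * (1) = -2*l^2 - 4*l + 3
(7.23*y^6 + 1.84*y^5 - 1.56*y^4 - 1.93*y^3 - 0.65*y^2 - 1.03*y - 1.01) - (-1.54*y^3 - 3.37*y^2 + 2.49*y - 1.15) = 7.23*y^6 + 1.84*y^5 - 1.56*y^4 - 0.39*y^3 + 2.72*y^2 - 3.52*y + 0.14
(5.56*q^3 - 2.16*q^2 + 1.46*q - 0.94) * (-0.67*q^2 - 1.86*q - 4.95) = -3.7252*q^5 - 8.8944*q^4 - 24.4826*q^3 + 8.6062*q^2 - 5.4786*q + 4.653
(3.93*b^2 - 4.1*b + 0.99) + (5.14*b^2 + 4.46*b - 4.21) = 9.07*b^2 + 0.36*b - 3.22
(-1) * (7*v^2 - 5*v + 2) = -7*v^2 + 5*v - 2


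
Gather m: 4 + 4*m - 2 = 4*m + 2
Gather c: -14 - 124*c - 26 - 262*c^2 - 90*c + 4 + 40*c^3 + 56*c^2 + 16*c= 40*c^3 - 206*c^2 - 198*c - 36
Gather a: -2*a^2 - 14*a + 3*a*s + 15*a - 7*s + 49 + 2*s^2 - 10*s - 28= -2*a^2 + a*(3*s + 1) + 2*s^2 - 17*s + 21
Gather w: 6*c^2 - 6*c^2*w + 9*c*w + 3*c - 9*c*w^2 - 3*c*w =6*c^2 - 9*c*w^2 + 3*c + w*(-6*c^2 + 6*c)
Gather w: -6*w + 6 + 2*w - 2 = 4 - 4*w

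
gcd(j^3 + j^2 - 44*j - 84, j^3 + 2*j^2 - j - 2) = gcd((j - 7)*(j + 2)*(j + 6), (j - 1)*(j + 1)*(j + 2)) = j + 2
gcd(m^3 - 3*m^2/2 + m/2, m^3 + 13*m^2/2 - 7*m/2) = m^2 - m/2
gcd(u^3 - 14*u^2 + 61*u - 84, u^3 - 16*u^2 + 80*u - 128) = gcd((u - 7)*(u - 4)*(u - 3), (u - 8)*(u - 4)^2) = u - 4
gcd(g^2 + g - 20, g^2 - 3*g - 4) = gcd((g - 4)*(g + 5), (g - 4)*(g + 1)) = g - 4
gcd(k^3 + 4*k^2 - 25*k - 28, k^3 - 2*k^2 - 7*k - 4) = k^2 - 3*k - 4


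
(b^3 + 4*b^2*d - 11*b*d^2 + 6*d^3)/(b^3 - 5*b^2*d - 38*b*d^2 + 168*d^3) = (b^2 - 2*b*d + d^2)/(b^2 - 11*b*d + 28*d^2)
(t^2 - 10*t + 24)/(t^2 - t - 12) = (t - 6)/(t + 3)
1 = 1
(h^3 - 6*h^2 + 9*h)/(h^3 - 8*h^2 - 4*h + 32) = h*(h^2 - 6*h + 9)/(h^3 - 8*h^2 - 4*h + 32)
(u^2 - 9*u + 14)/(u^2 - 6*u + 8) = (u - 7)/(u - 4)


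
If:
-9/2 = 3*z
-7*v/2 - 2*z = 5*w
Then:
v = 6/7 - 10*w/7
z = -3/2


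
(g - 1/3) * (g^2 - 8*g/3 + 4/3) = g^3 - 3*g^2 + 20*g/9 - 4/9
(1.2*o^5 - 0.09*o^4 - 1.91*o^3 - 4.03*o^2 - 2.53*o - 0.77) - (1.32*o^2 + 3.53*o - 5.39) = 1.2*o^5 - 0.09*o^4 - 1.91*o^3 - 5.35*o^2 - 6.06*o + 4.62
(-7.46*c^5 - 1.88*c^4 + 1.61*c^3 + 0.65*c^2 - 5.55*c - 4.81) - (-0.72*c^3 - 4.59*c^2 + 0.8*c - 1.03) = -7.46*c^5 - 1.88*c^4 + 2.33*c^3 + 5.24*c^2 - 6.35*c - 3.78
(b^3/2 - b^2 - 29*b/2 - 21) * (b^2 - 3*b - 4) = b^5/2 - 5*b^4/2 - 27*b^3/2 + 53*b^2/2 + 121*b + 84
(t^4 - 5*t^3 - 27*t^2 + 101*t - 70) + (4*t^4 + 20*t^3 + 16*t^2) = 5*t^4 + 15*t^3 - 11*t^2 + 101*t - 70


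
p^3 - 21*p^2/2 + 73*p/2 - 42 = (p - 4)*(p - 7/2)*(p - 3)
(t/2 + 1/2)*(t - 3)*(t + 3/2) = t^3/2 - t^2/4 - 3*t - 9/4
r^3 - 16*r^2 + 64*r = r*(r - 8)^2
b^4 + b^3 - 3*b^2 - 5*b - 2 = (b - 2)*(b + 1)^3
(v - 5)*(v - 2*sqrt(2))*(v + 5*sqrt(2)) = v^3 - 5*v^2 + 3*sqrt(2)*v^2 - 15*sqrt(2)*v - 20*v + 100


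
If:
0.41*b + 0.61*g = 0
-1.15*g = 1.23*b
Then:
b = 0.00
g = 0.00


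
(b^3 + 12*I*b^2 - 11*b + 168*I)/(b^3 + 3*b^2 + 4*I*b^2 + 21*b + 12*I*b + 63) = (b + 8*I)/(b + 3)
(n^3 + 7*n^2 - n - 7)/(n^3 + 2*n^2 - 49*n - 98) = (n^2 - 1)/(n^2 - 5*n - 14)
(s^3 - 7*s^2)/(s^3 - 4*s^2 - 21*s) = s/(s + 3)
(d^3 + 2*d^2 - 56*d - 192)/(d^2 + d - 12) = (d^2 - 2*d - 48)/(d - 3)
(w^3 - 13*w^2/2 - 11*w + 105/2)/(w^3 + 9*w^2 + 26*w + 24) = (2*w^2 - 19*w + 35)/(2*(w^2 + 6*w + 8))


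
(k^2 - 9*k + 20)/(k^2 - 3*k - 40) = (-k^2 + 9*k - 20)/(-k^2 + 3*k + 40)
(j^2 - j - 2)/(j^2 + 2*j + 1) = (j - 2)/(j + 1)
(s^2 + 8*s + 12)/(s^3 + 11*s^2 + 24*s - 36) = (s + 2)/(s^2 + 5*s - 6)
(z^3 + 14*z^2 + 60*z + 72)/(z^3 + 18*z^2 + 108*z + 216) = (z + 2)/(z + 6)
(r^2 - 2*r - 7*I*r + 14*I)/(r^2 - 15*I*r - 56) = (r - 2)/(r - 8*I)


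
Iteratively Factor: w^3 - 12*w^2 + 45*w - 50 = (w - 2)*(w^2 - 10*w + 25) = (w - 5)*(w - 2)*(w - 5)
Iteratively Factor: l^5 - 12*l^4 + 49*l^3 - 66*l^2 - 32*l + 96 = (l + 1)*(l^4 - 13*l^3 + 62*l^2 - 128*l + 96) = (l - 2)*(l + 1)*(l^3 - 11*l^2 + 40*l - 48) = (l - 4)*(l - 2)*(l + 1)*(l^2 - 7*l + 12) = (l - 4)*(l - 3)*(l - 2)*(l + 1)*(l - 4)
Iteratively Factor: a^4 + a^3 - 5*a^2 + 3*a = (a + 3)*(a^3 - 2*a^2 + a) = a*(a + 3)*(a^2 - 2*a + 1) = a*(a - 1)*(a + 3)*(a - 1)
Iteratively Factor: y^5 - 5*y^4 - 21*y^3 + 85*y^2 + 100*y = (y)*(y^4 - 5*y^3 - 21*y^2 + 85*y + 100) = y*(y + 1)*(y^3 - 6*y^2 - 15*y + 100) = y*(y + 1)*(y + 4)*(y^2 - 10*y + 25) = y*(y - 5)*(y + 1)*(y + 4)*(y - 5)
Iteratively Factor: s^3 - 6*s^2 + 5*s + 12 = (s - 3)*(s^2 - 3*s - 4) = (s - 4)*(s - 3)*(s + 1)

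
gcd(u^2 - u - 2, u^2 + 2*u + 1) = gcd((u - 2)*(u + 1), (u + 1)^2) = u + 1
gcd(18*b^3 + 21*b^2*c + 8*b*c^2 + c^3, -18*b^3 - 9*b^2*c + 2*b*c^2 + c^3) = 6*b^2 + 5*b*c + c^2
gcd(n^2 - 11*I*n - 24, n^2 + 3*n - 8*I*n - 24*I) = n - 8*I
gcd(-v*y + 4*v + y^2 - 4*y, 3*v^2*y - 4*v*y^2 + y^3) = -v + y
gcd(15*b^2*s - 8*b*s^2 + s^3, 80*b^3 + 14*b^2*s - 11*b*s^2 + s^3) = -5*b + s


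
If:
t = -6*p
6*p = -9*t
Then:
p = 0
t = 0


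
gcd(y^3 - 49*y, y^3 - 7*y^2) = y^2 - 7*y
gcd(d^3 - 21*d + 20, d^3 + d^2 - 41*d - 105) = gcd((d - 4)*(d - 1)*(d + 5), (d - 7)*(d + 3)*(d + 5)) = d + 5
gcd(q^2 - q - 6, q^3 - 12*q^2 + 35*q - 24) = q - 3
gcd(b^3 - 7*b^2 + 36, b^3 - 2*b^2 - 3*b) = b - 3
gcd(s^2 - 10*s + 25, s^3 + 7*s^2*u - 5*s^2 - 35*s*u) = s - 5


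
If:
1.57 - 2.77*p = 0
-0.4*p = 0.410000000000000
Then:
No Solution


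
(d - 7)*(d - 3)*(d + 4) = d^3 - 6*d^2 - 19*d + 84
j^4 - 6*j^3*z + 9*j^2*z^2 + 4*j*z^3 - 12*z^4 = (j - 3*z)*(j - 2*z)^2*(j + z)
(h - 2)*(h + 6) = h^2 + 4*h - 12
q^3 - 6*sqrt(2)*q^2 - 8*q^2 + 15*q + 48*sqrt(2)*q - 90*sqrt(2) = (q - 5)*(q - 3)*(q - 6*sqrt(2))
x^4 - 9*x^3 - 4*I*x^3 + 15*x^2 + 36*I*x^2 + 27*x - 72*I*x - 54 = (x - 6)*(x - 3)*(x - 3*I)*(x - I)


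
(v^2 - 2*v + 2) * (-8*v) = -8*v^3 + 16*v^2 - 16*v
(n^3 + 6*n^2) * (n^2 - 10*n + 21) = n^5 - 4*n^4 - 39*n^3 + 126*n^2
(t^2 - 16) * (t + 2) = t^3 + 2*t^2 - 16*t - 32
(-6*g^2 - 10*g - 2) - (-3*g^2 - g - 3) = -3*g^2 - 9*g + 1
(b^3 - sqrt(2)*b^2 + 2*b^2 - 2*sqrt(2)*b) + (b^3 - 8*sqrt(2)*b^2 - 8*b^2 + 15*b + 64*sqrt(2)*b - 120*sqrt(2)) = 2*b^3 - 9*sqrt(2)*b^2 - 6*b^2 + 15*b + 62*sqrt(2)*b - 120*sqrt(2)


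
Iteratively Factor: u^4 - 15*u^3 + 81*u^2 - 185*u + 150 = (u - 5)*(u^3 - 10*u^2 + 31*u - 30) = (u - 5)^2*(u^2 - 5*u + 6) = (u - 5)^2*(u - 3)*(u - 2)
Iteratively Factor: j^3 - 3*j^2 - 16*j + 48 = (j + 4)*(j^2 - 7*j + 12) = (j - 3)*(j + 4)*(j - 4)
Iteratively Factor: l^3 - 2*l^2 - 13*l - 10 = (l + 1)*(l^2 - 3*l - 10) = (l + 1)*(l + 2)*(l - 5)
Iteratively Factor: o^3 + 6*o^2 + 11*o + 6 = (o + 1)*(o^2 + 5*o + 6) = (o + 1)*(o + 2)*(o + 3)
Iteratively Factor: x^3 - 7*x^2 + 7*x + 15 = (x + 1)*(x^2 - 8*x + 15) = (x - 3)*(x + 1)*(x - 5)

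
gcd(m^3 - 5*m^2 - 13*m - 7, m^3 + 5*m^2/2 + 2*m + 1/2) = m^2 + 2*m + 1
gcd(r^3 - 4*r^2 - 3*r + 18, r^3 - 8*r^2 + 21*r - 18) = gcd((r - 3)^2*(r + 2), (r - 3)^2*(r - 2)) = r^2 - 6*r + 9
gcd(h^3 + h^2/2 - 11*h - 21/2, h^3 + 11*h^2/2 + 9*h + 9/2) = h^2 + 4*h + 3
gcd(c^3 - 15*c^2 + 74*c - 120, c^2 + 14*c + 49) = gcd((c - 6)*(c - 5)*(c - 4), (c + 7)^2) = 1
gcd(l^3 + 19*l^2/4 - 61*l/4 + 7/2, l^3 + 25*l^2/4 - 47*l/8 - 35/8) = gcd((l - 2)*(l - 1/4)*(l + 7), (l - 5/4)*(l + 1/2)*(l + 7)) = l + 7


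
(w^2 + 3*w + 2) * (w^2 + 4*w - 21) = w^4 + 7*w^3 - 7*w^2 - 55*w - 42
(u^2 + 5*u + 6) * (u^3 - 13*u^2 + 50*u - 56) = u^5 - 8*u^4 - 9*u^3 + 116*u^2 + 20*u - 336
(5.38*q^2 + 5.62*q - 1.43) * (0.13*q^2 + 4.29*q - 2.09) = 0.6994*q^4 + 23.8108*q^3 + 12.6797*q^2 - 17.8805*q + 2.9887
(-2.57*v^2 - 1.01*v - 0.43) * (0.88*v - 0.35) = -2.2616*v^3 + 0.0106999999999998*v^2 - 0.0249*v + 0.1505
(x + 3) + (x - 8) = 2*x - 5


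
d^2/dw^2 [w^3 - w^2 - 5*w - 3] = 6*w - 2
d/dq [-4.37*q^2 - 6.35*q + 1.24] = -8.74*q - 6.35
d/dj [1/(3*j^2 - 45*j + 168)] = (15 - 2*j)/(3*(j^2 - 15*j + 56)^2)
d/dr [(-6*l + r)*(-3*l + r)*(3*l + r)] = -9*l^2 - 12*l*r + 3*r^2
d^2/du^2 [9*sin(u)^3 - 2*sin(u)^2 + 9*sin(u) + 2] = -81*sin(u)^3 + 8*sin(u)^2 + 45*sin(u) - 4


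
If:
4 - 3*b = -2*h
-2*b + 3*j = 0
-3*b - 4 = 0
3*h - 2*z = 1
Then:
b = -4/3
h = -4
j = -8/9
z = -13/2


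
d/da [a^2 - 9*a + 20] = 2*a - 9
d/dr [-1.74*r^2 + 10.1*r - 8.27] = 10.1 - 3.48*r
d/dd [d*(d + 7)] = 2*d + 7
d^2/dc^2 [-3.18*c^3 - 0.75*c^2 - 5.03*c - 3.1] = -19.08*c - 1.5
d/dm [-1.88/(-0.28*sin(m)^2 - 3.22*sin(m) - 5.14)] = -(1.0528*sin(m) + 6.0536)*cos(m)/(0.28*sin(m)^2 + 3.22*sin(m) + 5.14)^2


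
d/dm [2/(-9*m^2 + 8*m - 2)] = 4*(9*m - 4)/(9*m^2 - 8*m + 2)^2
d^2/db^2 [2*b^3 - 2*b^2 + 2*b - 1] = 12*b - 4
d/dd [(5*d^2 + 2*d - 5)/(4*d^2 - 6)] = (-2*d^2 - 5*d - 3)/(4*d^4 - 12*d^2 + 9)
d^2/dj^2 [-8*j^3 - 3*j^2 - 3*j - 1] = -48*j - 6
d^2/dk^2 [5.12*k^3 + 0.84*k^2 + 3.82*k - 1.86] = 30.72*k + 1.68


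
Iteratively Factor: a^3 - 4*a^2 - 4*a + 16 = (a + 2)*(a^2 - 6*a + 8) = (a - 4)*(a + 2)*(a - 2)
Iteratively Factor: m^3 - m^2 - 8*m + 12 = (m - 2)*(m^2 + m - 6) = (m - 2)^2*(m + 3)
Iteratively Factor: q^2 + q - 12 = (q - 3)*(q + 4)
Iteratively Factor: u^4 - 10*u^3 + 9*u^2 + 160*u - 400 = (u - 4)*(u^3 - 6*u^2 - 15*u + 100) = (u - 5)*(u - 4)*(u^2 - u - 20) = (u - 5)^2*(u - 4)*(u + 4)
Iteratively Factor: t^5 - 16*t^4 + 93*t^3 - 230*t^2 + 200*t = (t - 2)*(t^4 - 14*t^3 + 65*t^2 - 100*t) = t*(t - 2)*(t^3 - 14*t^2 + 65*t - 100) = t*(t - 4)*(t - 2)*(t^2 - 10*t + 25) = t*(t - 5)*(t - 4)*(t - 2)*(t - 5)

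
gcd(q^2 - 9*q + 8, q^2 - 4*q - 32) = q - 8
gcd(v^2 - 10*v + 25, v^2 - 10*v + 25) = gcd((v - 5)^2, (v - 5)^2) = v^2 - 10*v + 25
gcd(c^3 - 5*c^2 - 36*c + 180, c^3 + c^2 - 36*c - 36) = c^2 - 36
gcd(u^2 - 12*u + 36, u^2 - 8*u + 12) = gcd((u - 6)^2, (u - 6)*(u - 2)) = u - 6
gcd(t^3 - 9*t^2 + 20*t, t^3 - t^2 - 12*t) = t^2 - 4*t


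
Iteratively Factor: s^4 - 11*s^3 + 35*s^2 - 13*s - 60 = (s + 1)*(s^3 - 12*s^2 + 47*s - 60) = (s - 3)*(s + 1)*(s^2 - 9*s + 20) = (s - 4)*(s - 3)*(s + 1)*(s - 5)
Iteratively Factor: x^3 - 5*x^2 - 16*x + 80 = (x - 4)*(x^2 - x - 20) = (x - 4)*(x + 4)*(x - 5)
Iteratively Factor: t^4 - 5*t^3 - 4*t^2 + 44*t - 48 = (t - 2)*(t^3 - 3*t^2 - 10*t + 24) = (t - 2)^2*(t^2 - t - 12) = (t - 2)^2*(t + 3)*(t - 4)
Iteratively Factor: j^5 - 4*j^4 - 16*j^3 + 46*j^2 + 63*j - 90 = (j + 2)*(j^4 - 6*j^3 - 4*j^2 + 54*j - 45) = (j + 2)*(j + 3)*(j^3 - 9*j^2 + 23*j - 15) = (j - 5)*(j + 2)*(j + 3)*(j^2 - 4*j + 3) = (j - 5)*(j - 1)*(j + 2)*(j + 3)*(j - 3)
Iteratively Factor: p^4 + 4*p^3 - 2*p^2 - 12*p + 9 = (p + 3)*(p^3 + p^2 - 5*p + 3) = (p + 3)^2*(p^2 - 2*p + 1) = (p - 1)*(p + 3)^2*(p - 1)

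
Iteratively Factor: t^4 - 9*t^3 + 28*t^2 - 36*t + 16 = (t - 2)*(t^3 - 7*t^2 + 14*t - 8) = (t - 2)^2*(t^2 - 5*t + 4) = (t - 2)^2*(t - 1)*(t - 4)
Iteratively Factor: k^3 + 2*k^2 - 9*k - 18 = (k - 3)*(k^2 + 5*k + 6) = (k - 3)*(k + 3)*(k + 2)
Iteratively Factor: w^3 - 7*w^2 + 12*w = (w - 3)*(w^2 - 4*w) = w*(w - 3)*(w - 4)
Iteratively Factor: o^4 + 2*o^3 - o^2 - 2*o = (o)*(o^3 + 2*o^2 - o - 2) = o*(o + 2)*(o^2 - 1) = o*(o - 1)*(o + 2)*(o + 1)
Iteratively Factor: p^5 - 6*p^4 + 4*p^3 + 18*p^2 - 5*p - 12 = (p - 3)*(p^4 - 3*p^3 - 5*p^2 + 3*p + 4) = (p - 3)*(p - 1)*(p^3 - 2*p^2 - 7*p - 4) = (p - 3)*(p - 1)*(p + 1)*(p^2 - 3*p - 4) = (p - 3)*(p - 1)*(p + 1)^2*(p - 4)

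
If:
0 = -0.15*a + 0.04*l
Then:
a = 0.266666666666667*l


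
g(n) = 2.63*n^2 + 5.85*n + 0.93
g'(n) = 5.26*n + 5.85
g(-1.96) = -0.43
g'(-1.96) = -4.46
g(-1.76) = -1.22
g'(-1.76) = -3.41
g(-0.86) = -2.16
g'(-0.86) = 1.33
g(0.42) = 3.85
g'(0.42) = 8.06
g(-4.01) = 19.76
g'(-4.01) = -15.24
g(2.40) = 30.12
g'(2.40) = 18.47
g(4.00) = 66.41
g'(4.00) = 26.89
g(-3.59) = 13.82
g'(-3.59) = -13.03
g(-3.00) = 7.05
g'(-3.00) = -9.93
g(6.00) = 130.71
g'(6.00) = 37.41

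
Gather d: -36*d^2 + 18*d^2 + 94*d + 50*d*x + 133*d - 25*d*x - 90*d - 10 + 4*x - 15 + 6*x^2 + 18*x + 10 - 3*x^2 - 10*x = -18*d^2 + d*(25*x + 137) + 3*x^2 + 12*x - 15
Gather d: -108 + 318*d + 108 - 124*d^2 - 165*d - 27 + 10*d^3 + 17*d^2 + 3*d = 10*d^3 - 107*d^2 + 156*d - 27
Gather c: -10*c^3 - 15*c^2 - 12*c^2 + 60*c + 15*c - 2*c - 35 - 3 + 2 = -10*c^3 - 27*c^2 + 73*c - 36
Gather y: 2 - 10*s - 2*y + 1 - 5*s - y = -15*s - 3*y + 3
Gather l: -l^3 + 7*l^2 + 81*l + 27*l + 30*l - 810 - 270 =-l^3 + 7*l^2 + 138*l - 1080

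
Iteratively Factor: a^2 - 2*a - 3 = (a - 3)*(a + 1)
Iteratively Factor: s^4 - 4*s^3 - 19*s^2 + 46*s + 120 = (s + 3)*(s^3 - 7*s^2 + 2*s + 40) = (s - 4)*(s + 3)*(s^2 - 3*s - 10) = (s - 5)*(s - 4)*(s + 3)*(s + 2)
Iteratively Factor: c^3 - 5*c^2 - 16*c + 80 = (c - 5)*(c^2 - 16) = (c - 5)*(c + 4)*(c - 4)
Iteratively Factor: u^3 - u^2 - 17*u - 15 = (u - 5)*(u^2 + 4*u + 3) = (u - 5)*(u + 3)*(u + 1)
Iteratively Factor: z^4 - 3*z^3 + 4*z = (z - 2)*(z^3 - z^2 - 2*z) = z*(z - 2)*(z^2 - z - 2) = z*(z - 2)^2*(z + 1)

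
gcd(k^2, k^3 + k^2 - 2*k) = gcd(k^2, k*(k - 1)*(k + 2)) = k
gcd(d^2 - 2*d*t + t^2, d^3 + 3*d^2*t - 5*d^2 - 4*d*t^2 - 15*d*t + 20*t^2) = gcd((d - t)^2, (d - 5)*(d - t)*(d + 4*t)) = -d + t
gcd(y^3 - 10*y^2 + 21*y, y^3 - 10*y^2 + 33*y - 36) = y - 3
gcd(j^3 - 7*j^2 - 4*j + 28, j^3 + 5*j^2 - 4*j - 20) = j^2 - 4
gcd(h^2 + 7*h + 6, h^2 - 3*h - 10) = 1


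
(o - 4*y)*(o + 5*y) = o^2 + o*y - 20*y^2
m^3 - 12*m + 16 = (m - 2)^2*(m + 4)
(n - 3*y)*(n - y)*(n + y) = n^3 - 3*n^2*y - n*y^2 + 3*y^3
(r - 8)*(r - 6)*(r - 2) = r^3 - 16*r^2 + 76*r - 96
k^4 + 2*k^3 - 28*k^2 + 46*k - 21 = (k - 3)*(k - 1)^2*(k + 7)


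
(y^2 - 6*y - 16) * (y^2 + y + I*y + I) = y^4 - 5*y^3 + I*y^3 - 22*y^2 - 5*I*y^2 - 16*y - 22*I*y - 16*I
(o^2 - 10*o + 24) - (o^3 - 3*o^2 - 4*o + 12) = -o^3 + 4*o^2 - 6*o + 12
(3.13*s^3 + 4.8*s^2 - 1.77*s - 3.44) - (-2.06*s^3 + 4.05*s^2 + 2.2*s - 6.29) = 5.19*s^3 + 0.75*s^2 - 3.97*s + 2.85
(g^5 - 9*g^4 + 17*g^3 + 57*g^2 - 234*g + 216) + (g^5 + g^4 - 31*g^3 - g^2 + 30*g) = 2*g^5 - 8*g^4 - 14*g^3 + 56*g^2 - 204*g + 216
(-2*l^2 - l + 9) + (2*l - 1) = -2*l^2 + l + 8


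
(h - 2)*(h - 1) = h^2 - 3*h + 2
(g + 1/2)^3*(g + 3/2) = g^4 + 3*g^3 + 3*g^2 + 5*g/4 + 3/16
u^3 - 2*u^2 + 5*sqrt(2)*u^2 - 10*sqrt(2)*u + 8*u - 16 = (u - 2)*(u + sqrt(2))*(u + 4*sqrt(2))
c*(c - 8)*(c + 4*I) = c^3 - 8*c^2 + 4*I*c^2 - 32*I*c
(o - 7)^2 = o^2 - 14*o + 49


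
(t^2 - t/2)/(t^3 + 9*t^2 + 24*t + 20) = t*(2*t - 1)/(2*(t^3 + 9*t^2 + 24*t + 20))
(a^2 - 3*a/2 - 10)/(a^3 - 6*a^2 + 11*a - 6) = (a^2 - 3*a/2 - 10)/(a^3 - 6*a^2 + 11*a - 6)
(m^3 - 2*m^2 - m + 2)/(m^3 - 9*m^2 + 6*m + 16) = (m - 1)/(m - 8)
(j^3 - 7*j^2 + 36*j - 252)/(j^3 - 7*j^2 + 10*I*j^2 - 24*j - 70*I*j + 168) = (j - 6*I)/(j + 4*I)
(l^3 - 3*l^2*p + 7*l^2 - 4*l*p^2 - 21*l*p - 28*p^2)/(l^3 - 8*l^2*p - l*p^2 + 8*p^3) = (l^2 - 4*l*p + 7*l - 28*p)/(l^2 - 9*l*p + 8*p^2)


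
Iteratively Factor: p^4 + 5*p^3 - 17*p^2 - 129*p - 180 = (p - 5)*(p^3 + 10*p^2 + 33*p + 36) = (p - 5)*(p + 4)*(p^2 + 6*p + 9) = (p - 5)*(p + 3)*(p + 4)*(p + 3)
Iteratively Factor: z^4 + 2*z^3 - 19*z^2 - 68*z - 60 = (z - 5)*(z^3 + 7*z^2 + 16*z + 12) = (z - 5)*(z + 3)*(z^2 + 4*z + 4) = (z - 5)*(z + 2)*(z + 3)*(z + 2)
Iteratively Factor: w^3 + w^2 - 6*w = (w - 2)*(w^2 + 3*w) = (w - 2)*(w + 3)*(w)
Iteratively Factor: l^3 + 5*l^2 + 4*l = (l + 1)*(l^2 + 4*l) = (l + 1)*(l + 4)*(l)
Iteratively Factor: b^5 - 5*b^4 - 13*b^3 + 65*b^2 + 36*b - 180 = (b + 3)*(b^4 - 8*b^3 + 11*b^2 + 32*b - 60) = (b - 3)*(b + 3)*(b^3 - 5*b^2 - 4*b + 20) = (b - 3)*(b + 2)*(b + 3)*(b^2 - 7*b + 10) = (b - 5)*(b - 3)*(b + 2)*(b + 3)*(b - 2)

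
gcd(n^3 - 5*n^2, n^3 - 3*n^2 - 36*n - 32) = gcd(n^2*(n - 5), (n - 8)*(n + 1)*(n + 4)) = 1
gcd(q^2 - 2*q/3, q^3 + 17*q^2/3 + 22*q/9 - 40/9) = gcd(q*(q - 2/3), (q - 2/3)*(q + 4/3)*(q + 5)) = q - 2/3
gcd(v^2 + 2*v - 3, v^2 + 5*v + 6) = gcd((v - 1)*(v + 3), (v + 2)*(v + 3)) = v + 3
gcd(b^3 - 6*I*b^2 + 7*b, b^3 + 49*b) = b^2 - 7*I*b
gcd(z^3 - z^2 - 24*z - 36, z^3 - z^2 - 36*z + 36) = z - 6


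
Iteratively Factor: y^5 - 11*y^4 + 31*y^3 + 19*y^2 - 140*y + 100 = (y - 2)*(y^4 - 9*y^3 + 13*y^2 + 45*y - 50) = (y - 5)*(y - 2)*(y^3 - 4*y^2 - 7*y + 10) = (y - 5)*(y - 2)*(y + 2)*(y^2 - 6*y + 5) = (y - 5)^2*(y - 2)*(y + 2)*(y - 1)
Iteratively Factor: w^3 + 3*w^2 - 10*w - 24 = (w + 2)*(w^2 + w - 12) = (w - 3)*(w + 2)*(w + 4)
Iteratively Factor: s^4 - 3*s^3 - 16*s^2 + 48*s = (s - 4)*(s^3 + s^2 - 12*s) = s*(s - 4)*(s^2 + s - 12) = s*(s - 4)*(s + 4)*(s - 3)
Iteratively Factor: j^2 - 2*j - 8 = (j + 2)*(j - 4)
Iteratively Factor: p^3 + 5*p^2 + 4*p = (p + 4)*(p^2 + p) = (p + 1)*(p + 4)*(p)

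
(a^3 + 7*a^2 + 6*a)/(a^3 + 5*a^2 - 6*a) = (a + 1)/(a - 1)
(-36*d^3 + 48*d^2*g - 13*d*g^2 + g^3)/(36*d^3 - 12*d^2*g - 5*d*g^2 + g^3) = (-6*d^2 + 7*d*g - g^2)/(6*d^2 - d*g - g^2)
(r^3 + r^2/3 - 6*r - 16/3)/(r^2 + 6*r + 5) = (3*r^2 - 2*r - 16)/(3*(r + 5))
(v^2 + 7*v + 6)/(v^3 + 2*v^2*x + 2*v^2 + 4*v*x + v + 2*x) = (v + 6)/(v^2 + 2*v*x + v + 2*x)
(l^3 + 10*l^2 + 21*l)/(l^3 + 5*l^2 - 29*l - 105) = l/(l - 5)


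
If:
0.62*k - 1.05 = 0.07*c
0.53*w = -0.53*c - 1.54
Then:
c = -w - 2.90566037735849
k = 1.36548995739501 - 0.112903225806452*w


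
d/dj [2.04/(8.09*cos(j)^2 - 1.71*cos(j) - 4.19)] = (33.0072*cos(j) - 3.4884)*sin(j)/(-8.09*cos(j)^2 + 1.71*cos(j) + 4.19)^2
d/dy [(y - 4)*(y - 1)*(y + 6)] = 3*y^2 + 2*y - 26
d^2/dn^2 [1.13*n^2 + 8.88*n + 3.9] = 2.26000000000000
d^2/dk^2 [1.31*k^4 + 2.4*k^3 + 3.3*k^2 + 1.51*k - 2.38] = 15.72*k^2 + 14.4*k + 6.6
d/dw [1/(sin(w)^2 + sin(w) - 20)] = -(2*sin(w) + 1)*cos(w)/(sin(w)^2 + sin(w) - 20)^2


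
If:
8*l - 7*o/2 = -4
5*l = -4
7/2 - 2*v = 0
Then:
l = -4/5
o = -24/35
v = 7/4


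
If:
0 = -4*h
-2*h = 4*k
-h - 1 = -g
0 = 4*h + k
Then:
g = 1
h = 0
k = 0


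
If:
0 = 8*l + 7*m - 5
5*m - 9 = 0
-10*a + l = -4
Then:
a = 61/200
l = -19/20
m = 9/5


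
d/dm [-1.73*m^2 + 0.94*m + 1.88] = 0.94 - 3.46*m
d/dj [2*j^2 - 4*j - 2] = 4*j - 4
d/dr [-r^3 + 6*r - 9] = 6 - 3*r^2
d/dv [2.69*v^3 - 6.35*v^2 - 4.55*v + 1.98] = 8.07*v^2 - 12.7*v - 4.55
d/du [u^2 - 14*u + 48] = 2*u - 14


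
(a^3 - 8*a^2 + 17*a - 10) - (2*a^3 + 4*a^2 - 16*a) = -a^3 - 12*a^2 + 33*a - 10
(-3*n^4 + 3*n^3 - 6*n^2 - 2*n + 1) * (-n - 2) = 3*n^5 + 3*n^4 + 14*n^2 + 3*n - 2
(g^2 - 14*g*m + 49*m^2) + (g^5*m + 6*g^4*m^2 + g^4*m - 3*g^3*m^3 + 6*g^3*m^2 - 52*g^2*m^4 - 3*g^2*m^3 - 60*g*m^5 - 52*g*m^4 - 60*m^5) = g^5*m + 6*g^4*m^2 + g^4*m - 3*g^3*m^3 + 6*g^3*m^2 - 52*g^2*m^4 - 3*g^2*m^3 + g^2 - 60*g*m^5 - 52*g*m^4 - 14*g*m - 60*m^5 + 49*m^2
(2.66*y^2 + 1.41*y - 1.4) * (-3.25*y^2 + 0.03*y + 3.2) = -8.645*y^4 - 4.5027*y^3 + 13.1043*y^2 + 4.47*y - 4.48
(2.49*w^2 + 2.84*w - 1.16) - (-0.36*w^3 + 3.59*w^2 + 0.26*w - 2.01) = 0.36*w^3 - 1.1*w^2 + 2.58*w + 0.85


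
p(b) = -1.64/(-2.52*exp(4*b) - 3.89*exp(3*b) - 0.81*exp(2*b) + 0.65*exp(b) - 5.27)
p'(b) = -1.64*(10.08*exp(4*b) + 11.67*exp(3*b) + 1.62*exp(2*b) - 0.65*exp(b))/(-2.52*exp(4*b) - 3.89*exp(3*b) - 0.81*exp(2*b) + 0.65*exp(b) - 5.27)^2 = (-16.5312*exp(3*b) - 19.1388*exp(2*b) - 2.6568*exp(b) + 1.066)*exp(b)/(2.52*exp(4*b) + 3.89*exp(3*b) + 0.81*exp(2*b) - 0.65*exp(b) + 5.27)^2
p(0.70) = 0.02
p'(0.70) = -0.07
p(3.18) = 0.00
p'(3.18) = -0.00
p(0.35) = 0.06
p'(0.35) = -0.17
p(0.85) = 0.01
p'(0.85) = -0.04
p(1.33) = 0.00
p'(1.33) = -0.01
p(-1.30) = 0.31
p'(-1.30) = -0.01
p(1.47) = 0.00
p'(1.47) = -0.00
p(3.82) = 0.00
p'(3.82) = -0.00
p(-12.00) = 0.31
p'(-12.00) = 0.00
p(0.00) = 0.14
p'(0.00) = -0.27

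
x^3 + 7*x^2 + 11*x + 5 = (x + 1)^2*(x + 5)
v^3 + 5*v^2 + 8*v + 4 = (v + 1)*(v + 2)^2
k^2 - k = k*(k - 1)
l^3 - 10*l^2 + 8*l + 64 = (l - 8)*(l - 4)*(l + 2)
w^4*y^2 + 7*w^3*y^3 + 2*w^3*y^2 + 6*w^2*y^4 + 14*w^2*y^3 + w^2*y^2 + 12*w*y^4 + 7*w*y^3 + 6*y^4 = (w + y)*(w + 6*y)*(w*y + y)^2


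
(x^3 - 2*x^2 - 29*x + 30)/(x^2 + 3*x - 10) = (x^2 - 7*x + 6)/(x - 2)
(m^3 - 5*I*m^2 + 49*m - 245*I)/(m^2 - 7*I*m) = m + 2*I + 35/m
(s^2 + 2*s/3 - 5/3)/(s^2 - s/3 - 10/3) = (s - 1)/(s - 2)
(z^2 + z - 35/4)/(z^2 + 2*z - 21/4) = (2*z - 5)/(2*z - 3)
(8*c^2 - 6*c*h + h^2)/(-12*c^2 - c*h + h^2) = (-2*c + h)/(3*c + h)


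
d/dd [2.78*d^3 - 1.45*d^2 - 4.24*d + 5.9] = 8.34*d^2 - 2.9*d - 4.24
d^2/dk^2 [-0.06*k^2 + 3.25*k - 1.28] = -0.120000000000000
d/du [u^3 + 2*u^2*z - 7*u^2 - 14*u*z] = 3*u^2 + 4*u*z - 14*u - 14*z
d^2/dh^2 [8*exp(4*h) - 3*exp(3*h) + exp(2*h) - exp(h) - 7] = (128*exp(3*h) - 27*exp(2*h) + 4*exp(h) - 1)*exp(h)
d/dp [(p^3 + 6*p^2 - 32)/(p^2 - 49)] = p*(p^3 - 147*p - 524)/(p^4 - 98*p^2 + 2401)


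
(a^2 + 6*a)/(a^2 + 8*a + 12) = a/(a + 2)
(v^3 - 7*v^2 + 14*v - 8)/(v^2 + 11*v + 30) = (v^3 - 7*v^2 + 14*v - 8)/(v^2 + 11*v + 30)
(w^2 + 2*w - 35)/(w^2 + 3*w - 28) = (w - 5)/(w - 4)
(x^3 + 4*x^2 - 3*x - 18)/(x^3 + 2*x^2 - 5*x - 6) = (x + 3)/(x + 1)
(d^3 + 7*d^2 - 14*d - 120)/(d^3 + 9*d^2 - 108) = (d^2 + d - 20)/(d^2 + 3*d - 18)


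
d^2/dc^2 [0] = 0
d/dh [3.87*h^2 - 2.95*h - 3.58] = 7.74*h - 2.95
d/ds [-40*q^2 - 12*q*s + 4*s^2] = -12*q + 8*s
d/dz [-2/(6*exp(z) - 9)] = 4*exp(z)/(3*(2*exp(z) - 3)^2)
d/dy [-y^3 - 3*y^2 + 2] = 3*y*(-y - 2)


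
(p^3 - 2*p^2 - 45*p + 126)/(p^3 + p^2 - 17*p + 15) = (p^2 + p - 42)/(p^2 + 4*p - 5)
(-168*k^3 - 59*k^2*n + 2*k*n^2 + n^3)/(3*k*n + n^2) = -56*k^2/n - k + n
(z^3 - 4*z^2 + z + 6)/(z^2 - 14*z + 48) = (z^3 - 4*z^2 + z + 6)/(z^2 - 14*z + 48)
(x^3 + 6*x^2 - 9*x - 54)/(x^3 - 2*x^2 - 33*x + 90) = (x + 3)/(x - 5)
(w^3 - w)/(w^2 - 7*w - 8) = w*(w - 1)/(w - 8)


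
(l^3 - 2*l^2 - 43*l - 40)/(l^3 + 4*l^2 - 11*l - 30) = (l^2 - 7*l - 8)/(l^2 - l - 6)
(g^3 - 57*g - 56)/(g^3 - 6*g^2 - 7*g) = (g^2 - g - 56)/(g*(g - 7))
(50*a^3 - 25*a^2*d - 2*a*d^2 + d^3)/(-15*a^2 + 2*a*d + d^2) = (-10*a^2 + 7*a*d - d^2)/(3*a - d)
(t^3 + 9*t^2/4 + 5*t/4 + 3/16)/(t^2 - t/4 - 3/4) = (16*t^3 + 36*t^2 + 20*t + 3)/(4*(4*t^2 - t - 3))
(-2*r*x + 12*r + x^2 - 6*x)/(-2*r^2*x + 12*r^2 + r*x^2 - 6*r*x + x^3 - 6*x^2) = (-2*r + x)/(-2*r^2 + r*x + x^2)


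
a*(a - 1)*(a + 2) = a^3 + a^2 - 2*a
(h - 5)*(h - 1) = h^2 - 6*h + 5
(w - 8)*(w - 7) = w^2 - 15*w + 56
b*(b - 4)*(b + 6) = b^3 + 2*b^2 - 24*b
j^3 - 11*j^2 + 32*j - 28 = (j - 7)*(j - 2)^2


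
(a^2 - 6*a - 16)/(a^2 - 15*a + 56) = (a + 2)/(a - 7)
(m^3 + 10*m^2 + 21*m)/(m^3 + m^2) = (m^2 + 10*m + 21)/(m*(m + 1))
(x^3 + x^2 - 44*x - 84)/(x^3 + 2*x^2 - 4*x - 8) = (x^2 - x - 42)/(x^2 - 4)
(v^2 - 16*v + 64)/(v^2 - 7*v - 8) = (v - 8)/(v + 1)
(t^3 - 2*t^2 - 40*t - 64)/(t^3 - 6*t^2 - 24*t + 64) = (t + 2)/(t - 2)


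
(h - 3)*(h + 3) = h^2 - 9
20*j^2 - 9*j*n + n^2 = (-5*j + n)*(-4*j + n)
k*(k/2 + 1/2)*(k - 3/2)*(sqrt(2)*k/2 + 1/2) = sqrt(2)*k^4/4 - sqrt(2)*k^3/8 + k^3/4 - 3*sqrt(2)*k^2/8 - k^2/8 - 3*k/8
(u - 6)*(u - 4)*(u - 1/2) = u^3 - 21*u^2/2 + 29*u - 12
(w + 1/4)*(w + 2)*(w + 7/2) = w^3 + 23*w^2/4 + 67*w/8 + 7/4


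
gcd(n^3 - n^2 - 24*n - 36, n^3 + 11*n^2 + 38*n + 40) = n + 2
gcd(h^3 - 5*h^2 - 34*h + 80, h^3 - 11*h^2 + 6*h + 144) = h - 8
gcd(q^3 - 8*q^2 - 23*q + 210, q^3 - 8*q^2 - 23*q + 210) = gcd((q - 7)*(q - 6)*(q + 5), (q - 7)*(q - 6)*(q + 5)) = q^3 - 8*q^2 - 23*q + 210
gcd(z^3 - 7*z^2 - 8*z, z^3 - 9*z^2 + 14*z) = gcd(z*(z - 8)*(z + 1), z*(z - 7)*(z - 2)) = z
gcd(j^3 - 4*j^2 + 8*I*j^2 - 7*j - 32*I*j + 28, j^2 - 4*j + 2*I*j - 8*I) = j - 4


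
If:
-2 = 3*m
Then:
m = -2/3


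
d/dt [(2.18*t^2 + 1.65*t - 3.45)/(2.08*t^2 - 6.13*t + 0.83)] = (-16.7954*t^2 + 17.9708*t - 19.779)/(4.3264*t^4 - 25.5008*t^3 + 41.0297*t^2 - 10.1758*t + 0.6889)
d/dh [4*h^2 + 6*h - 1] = 8*h + 6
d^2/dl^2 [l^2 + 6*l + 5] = 2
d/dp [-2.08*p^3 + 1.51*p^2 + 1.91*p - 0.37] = -6.24*p^2 + 3.02*p + 1.91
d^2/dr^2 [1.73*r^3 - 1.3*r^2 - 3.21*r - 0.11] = 10.38*r - 2.6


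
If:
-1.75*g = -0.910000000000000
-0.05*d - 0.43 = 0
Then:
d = -8.60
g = 0.52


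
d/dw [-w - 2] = -1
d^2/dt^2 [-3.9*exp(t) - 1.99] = -3.9*exp(t)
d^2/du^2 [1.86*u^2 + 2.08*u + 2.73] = 3.72000000000000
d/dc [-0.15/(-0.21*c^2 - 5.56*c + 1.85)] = (-0.063*c - 0.834)/(0.21*c^2 + 5.56*c - 1.85)^2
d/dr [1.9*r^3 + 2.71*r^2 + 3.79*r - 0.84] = 5.7*r^2 + 5.42*r + 3.79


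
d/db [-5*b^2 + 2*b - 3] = 2 - 10*b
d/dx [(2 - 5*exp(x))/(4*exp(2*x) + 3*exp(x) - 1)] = (20*exp(2*x) - 16*exp(x) - 1)*exp(x)/(16*exp(4*x) + 24*exp(3*x) + exp(2*x) - 6*exp(x) + 1)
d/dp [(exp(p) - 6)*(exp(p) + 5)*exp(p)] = (3*exp(2*p) - 2*exp(p) - 30)*exp(p)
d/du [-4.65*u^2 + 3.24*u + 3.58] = 3.24 - 9.3*u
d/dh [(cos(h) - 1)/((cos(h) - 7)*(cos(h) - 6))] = (cos(h)^2 - 2*cos(h) - 29)*sin(h)/((cos(h) - 7)^2*(cos(h) - 6)^2)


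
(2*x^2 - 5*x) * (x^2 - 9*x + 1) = 2*x^4 - 23*x^3 + 47*x^2 - 5*x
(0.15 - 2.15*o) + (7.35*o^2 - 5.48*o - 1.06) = 7.35*o^2 - 7.63*o - 0.91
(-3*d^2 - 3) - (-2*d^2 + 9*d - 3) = -d^2 - 9*d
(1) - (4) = -3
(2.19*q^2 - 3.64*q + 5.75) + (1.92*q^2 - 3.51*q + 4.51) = 4.11*q^2 - 7.15*q + 10.26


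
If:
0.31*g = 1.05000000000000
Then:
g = 3.39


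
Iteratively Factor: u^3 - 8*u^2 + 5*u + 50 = (u + 2)*(u^2 - 10*u + 25) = (u - 5)*(u + 2)*(u - 5)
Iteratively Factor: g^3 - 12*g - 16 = (g + 2)*(g^2 - 2*g - 8) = (g + 2)^2*(g - 4)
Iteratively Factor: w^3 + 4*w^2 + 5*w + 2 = (w + 1)*(w^2 + 3*w + 2) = (w + 1)^2*(w + 2)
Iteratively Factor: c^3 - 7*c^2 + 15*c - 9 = (c - 3)*(c^2 - 4*c + 3) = (c - 3)^2*(c - 1)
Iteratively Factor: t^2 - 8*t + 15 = (t - 3)*(t - 5)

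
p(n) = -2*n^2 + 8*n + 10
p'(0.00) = 8.00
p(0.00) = 10.00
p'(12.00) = -40.00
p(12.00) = -182.00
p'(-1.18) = 12.72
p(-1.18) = -2.22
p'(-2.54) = 18.16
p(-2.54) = -23.22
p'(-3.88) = 23.52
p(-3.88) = -51.15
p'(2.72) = -2.88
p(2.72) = 16.96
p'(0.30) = 6.80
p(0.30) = 12.22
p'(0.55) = 5.80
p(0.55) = 13.80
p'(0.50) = 6.00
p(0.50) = 13.50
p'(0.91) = 4.36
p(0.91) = 15.62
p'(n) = 8 - 4*n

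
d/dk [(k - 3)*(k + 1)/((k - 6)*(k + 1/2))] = 14*(-k^2 - 3)/(4*k^4 - 44*k^3 + 97*k^2 + 132*k + 36)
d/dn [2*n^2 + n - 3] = 4*n + 1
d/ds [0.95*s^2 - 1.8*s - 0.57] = 1.9*s - 1.8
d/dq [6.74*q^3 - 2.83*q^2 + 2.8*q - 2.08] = 20.22*q^2 - 5.66*q + 2.8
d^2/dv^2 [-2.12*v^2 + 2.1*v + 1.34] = -4.24000000000000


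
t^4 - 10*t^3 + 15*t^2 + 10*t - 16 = (t - 8)*(t - 2)*(t - 1)*(t + 1)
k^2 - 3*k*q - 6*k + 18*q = (k - 6)*(k - 3*q)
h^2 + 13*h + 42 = (h + 6)*(h + 7)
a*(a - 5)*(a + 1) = a^3 - 4*a^2 - 5*a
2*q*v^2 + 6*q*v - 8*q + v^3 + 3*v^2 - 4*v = (2*q + v)*(v - 1)*(v + 4)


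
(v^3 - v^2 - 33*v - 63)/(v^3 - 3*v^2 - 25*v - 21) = (v + 3)/(v + 1)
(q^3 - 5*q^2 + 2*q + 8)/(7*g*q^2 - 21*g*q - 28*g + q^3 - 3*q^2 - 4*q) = (q - 2)/(7*g + q)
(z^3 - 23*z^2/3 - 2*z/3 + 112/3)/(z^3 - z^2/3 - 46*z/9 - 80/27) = 9*(z^2 - 5*z - 14)/(9*z^2 + 21*z + 10)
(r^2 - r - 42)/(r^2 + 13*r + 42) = (r - 7)/(r + 7)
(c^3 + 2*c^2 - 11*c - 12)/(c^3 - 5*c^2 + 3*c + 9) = (c + 4)/(c - 3)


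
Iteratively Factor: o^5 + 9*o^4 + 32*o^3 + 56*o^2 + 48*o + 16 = (o + 2)*(o^4 + 7*o^3 + 18*o^2 + 20*o + 8) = (o + 2)^2*(o^3 + 5*o^2 + 8*o + 4) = (o + 2)^3*(o^2 + 3*o + 2) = (o + 1)*(o + 2)^3*(o + 2)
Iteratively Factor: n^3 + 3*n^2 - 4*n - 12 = (n + 3)*(n^2 - 4) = (n - 2)*(n + 3)*(n + 2)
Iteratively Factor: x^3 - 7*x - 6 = (x - 3)*(x^2 + 3*x + 2) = (x - 3)*(x + 1)*(x + 2)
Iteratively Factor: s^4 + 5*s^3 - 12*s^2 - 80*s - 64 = (s + 4)*(s^3 + s^2 - 16*s - 16) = (s + 4)^2*(s^2 - 3*s - 4) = (s + 1)*(s + 4)^2*(s - 4)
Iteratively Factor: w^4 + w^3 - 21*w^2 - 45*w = (w - 5)*(w^3 + 6*w^2 + 9*w) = (w - 5)*(w + 3)*(w^2 + 3*w) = w*(w - 5)*(w + 3)*(w + 3)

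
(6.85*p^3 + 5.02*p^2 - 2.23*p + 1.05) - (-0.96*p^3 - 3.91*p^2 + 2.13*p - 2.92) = 7.81*p^3 + 8.93*p^2 - 4.36*p + 3.97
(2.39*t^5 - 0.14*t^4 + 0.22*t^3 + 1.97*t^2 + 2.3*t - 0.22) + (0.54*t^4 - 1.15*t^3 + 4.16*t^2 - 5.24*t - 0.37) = 2.39*t^5 + 0.4*t^4 - 0.93*t^3 + 6.13*t^2 - 2.94*t - 0.59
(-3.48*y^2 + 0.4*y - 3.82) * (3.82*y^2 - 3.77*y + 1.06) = -13.2936*y^4 + 14.6476*y^3 - 19.7892*y^2 + 14.8254*y - 4.0492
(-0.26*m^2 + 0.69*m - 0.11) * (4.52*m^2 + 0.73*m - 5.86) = -1.1752*m^4 + 2.929*m^3 + 1.5301*m^2 - 4.1237*m + 0.6446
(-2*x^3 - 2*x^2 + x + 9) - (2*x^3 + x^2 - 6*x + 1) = -4*x^3 - 3*x^2 + 7*x + 8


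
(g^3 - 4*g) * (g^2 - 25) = g^5 - 29*g^3 + 100*g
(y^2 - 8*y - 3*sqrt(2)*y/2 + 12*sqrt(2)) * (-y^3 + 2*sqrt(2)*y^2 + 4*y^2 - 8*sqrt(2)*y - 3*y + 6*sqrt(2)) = -y^5 + 7*sqrt(2)*y^4/2 + 12*y^4 - 42*sqrt(2)*y^3 - 41*y^3 + 96*y^2 + 245*sqrt(2)*y^2/2 - 210*y - 84*sqrt(2)*y + 144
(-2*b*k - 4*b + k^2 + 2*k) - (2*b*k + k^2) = -4*b*k - 4*b + 2*k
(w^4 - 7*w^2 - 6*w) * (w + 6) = w^5 + 6*w^4 - 7*w^3 - 48*w^2 - 36*w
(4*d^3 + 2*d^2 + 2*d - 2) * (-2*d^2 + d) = -8*d^5 - 2*d^3 + 6*d^2 - 2*d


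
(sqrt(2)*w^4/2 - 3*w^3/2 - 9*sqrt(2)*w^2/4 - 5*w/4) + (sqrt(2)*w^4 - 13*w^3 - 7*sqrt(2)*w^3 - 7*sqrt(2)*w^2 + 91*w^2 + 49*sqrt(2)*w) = 3*sqrt(2)*w^4/2 - 29*w^3/2 - 7*sqrt(2)*w^3 - 37*sqrt(2)*w^2/4 + 91*w^2 - 5*w/4 + 49*sqrt(2)*w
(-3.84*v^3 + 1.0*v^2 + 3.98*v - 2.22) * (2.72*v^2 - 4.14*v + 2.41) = -10.4448*v^5 + 18.6176*v^4 - 2.5688*v^3 - 20.1056*v^2 + 18.7826*v - 5.3502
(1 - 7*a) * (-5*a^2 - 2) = 35*a^3 - 5*a^2 + 14*a - 2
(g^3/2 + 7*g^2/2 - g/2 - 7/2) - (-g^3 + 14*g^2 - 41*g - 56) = 3*g^3/2 - 21*g^2/2 + 81*g/2 + 105/2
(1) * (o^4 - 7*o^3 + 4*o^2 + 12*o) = o^4 - 7*o^3 + 4*o^2 + 12*o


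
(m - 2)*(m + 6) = m^2 + 4*m - 12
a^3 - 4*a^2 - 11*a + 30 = (a - 5)*(a - 2)*(a + 3)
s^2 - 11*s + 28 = (s - 7)*(s - 4)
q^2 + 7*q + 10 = (q + 2)*(q + 5)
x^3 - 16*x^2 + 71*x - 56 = (x - 8)*(x - 7)*(x - 1)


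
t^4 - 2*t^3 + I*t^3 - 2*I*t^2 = t^2*(t - 2)*(t + I)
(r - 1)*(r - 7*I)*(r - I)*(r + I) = r^4 - r^3 - 7*I*r^3 + r^2 + 7*I*r^2 - r - 7*I*r + 7*I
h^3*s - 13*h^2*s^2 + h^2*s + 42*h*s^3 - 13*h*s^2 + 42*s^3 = (h - 7*s)*(h - 6*s)*(h*s + s)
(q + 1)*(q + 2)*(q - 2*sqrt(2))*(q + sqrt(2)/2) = q^4 - 3*sqrt(2)*q^3/2 + 3*q^3 - 9*sqrt(2)*q^2/2 - 6*q - 3*sqrt(2)*q - 4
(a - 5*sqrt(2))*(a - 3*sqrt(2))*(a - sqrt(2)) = a^3 - 9*sqrt(2)*a^2 + 46*a - 30*sqrt(2)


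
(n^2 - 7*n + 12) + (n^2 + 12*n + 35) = 2*n^2 + 5*n + 47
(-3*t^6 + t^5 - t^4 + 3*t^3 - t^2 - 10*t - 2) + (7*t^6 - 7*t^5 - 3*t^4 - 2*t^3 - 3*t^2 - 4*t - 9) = 4*t^6 - 6*t^5 - 4*t^4 + t^3 - 4*t^2 - 14*t - 11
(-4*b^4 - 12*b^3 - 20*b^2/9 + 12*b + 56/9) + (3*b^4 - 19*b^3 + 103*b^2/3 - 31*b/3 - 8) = -b^4 - 31*b^3 + 289*b^2/9 + 5*b/3 - 16/9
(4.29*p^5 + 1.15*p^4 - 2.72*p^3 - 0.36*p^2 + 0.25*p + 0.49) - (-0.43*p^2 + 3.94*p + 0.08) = 4.29*p^5 + 1.15*p^4 - 2.72*p^3 + 0.07*p^2 - 3.69*p + 0.41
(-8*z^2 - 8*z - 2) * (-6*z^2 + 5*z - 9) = 48*z^4 + 8*z^3 + 44*z^2 + 62*z + 18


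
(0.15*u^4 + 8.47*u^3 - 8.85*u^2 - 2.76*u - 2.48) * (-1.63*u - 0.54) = -0.2445*u^5 - 13.8871*u^4 + 9.8517*u^3 + 9.2778*u^2 + 5.5328*u + 1.3392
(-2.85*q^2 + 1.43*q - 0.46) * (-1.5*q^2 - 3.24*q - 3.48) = 4.275*q^4 + 7.089*q^3 + 5.9748*q^2 - 3.486*q + 1.6008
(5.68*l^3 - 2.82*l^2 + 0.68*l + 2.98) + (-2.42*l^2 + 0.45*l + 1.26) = 5.68*l^3 - 5.24*l^2 + 1.13*l + 4.24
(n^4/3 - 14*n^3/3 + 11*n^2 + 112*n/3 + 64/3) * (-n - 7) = -n^5/3 + 7*n^4/3 + 65*n^3/3 - 343*n^2/3 - 848*n/3 - 448/3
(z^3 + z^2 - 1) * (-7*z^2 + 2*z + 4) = -7*z^5 - 5*z^4 + 6*z^3 + 11*z^2 - 2*z - 4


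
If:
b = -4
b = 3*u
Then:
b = -4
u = -4/3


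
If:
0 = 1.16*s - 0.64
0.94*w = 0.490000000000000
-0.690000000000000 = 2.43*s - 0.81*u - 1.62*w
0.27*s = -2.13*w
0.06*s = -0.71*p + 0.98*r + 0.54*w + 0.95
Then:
No Solution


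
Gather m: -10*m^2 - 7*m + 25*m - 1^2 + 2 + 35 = -10*m^2 + 18*m + 36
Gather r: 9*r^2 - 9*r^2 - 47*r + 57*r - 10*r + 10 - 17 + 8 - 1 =0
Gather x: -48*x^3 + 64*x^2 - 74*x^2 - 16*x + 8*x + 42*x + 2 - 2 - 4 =-48*x^3 - 10*x^2 + 34*x - 4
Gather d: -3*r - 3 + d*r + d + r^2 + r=d*(r + 1) + r^2 - 2*r - 3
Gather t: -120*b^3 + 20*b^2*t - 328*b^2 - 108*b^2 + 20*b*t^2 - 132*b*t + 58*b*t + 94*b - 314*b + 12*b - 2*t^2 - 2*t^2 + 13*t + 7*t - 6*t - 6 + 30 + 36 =-120*b^3 - 436*b^2 - 208*b + t^2*(20*b - 4) + t*(20*b^2 - 74*b + 14) + 60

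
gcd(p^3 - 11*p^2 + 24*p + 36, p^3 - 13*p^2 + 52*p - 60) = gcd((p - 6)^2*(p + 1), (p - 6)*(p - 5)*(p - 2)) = p - 6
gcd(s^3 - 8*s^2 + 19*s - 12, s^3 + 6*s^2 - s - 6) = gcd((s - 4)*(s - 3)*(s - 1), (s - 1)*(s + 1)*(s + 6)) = s - 1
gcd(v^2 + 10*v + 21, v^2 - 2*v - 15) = v + 3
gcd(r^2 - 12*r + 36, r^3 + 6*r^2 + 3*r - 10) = 1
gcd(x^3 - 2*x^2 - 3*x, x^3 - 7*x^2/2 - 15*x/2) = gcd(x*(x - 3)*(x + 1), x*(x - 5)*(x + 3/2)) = x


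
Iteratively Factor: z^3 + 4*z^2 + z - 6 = (z + 3)*(z^2 + z - 2) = (z + 2)*(z + 3)*(z - 1)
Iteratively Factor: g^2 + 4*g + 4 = (g + 2)*(g + 2)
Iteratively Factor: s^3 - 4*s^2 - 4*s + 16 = (s - 2)*(s^2 - 2*s - 8) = (s - 2)*(s + 2)*(s - 4)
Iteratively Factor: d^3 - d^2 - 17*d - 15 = (d - 5)*(d^2 + 4*d + 3) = (d - 5)*(d + 3)*(d + 1)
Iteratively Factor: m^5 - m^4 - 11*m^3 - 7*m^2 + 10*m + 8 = (m + 2)*(m^4 - 3*m^3 - 5*m^2 + 3*m + 4) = (m - 1)*(m + 2)*(m^3 - 2*m^2 - 7*m - 4) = (m - 1)*(m + 1)*(m + 2)*(m^2 - 3*m - 4) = (m - 4)*(m - 1)*(m + 1)*(m + 2)*(m + 1)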